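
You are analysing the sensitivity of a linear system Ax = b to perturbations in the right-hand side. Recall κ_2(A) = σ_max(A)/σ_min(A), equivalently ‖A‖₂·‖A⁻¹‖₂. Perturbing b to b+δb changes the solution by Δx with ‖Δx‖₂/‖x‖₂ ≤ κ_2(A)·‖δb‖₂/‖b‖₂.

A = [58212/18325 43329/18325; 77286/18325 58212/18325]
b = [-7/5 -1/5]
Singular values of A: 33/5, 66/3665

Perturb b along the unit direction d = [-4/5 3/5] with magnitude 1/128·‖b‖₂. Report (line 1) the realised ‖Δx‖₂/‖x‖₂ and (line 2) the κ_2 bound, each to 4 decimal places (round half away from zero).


from the listed singular values, σ₁ = 33/5, σ_n = 66/3665
κ = σ_max/σ_min = (33/5)/(66/3665) = 366.5000
κ_2(A)·‖δb‖/‖b‖ = 2.8633
solve Ax = b  →  x = [-33.4394 44.3333]
‖b‖₂ = 1.4142 and ‖x‖₂ = 55.5305
Δx = A⁻¹·δb where δb = 1/128·1.4142·d; ‖Δx‖ = 0.6135
realised ‖Δx‖/‖x‖ = 0.0110
so the bound overstates the realised error by a factor of ≈ 259.1556 (computed from the unrounded values)

0.0110
2.8633


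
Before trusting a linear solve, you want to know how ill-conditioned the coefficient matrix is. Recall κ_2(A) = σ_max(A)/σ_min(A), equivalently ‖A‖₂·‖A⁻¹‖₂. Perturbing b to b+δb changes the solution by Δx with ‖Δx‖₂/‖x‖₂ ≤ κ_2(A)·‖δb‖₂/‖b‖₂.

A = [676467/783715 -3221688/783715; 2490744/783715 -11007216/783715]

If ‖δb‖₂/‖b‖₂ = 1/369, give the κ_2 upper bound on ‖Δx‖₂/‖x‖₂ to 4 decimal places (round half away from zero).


0.6475

form AᵀA = [266456531025/24568368049 -1183820913000/24568368049; -1183820913000/24568368049 5261523105600/24568368049] with trace 3288506625/14615329 and determinant 12960000/14615329
λ_max, λ_min = (3288506625/14615329 ± √10813518164013530625/213607841778241)/2 = 225, 57600/14615329
σ_max=√225=15, σ_min=√(57600/14615329)=(240/3823) → κ = 238.9375
bound on ‖Δx‖/‖x‖: κ·ε = 238.9375·1/369 = 0.6475


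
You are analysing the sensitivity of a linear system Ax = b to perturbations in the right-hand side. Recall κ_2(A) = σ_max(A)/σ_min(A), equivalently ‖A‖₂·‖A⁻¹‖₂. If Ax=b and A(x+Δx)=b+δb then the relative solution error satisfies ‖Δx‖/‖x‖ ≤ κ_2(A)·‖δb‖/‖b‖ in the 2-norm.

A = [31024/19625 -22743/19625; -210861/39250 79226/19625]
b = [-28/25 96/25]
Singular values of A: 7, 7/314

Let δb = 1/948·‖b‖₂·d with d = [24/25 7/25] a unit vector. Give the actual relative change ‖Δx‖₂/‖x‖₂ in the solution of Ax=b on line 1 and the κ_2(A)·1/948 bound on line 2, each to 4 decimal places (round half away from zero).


0.3312
0.3312

from the listed singular values, σ₁ = 7, σ_n = 7/314
condition number: 7 ÷ (7/314) = 314.0000
κ_2(A)·‖δb‖/‖b‖ = 0.3312
solve Ax = b  →  x = [-0.4571 0.3429]
‖b‖₂ = 4.0000 and ‖x‖₂ = 0.5714
with δb = [0.0041 0.0012], A·Δx = δb → ‖Δx‖ = 0.1893
realised ‖Δx‖/‖x‖ = 0.3312
so the bound is sharp here: realised error equals the bound


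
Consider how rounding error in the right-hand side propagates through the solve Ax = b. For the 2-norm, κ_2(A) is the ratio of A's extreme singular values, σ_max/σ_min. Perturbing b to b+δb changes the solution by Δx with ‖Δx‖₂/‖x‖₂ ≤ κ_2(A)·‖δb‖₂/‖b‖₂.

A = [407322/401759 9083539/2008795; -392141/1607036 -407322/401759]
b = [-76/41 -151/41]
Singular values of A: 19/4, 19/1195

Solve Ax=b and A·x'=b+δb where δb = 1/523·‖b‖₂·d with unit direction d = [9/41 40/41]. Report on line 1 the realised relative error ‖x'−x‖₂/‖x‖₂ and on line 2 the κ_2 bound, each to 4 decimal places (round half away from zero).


0.0020
0.5712

from the listed singular values, σ₁ = 19/4, σ_n = 19/1195
κ = σ_max/σ_min = (19/4)/(19/1195) = 298.7500
κ_2(A)·‖δb‖/‖b‖ = 0.5712
solve Ax = b  →  x = [245.3967 -55.4300]
‖b‖₂ = 4.1231 and ‖x‖₂ = 251.5790
with δb = [0.0017 0.0077], A·Δx = δb → ‖Δx‖ = 0.4958
realised ‖Δx‖/‖x‖ = 0.0020
realised/bound (from unrounded values) ≈ 0.0035


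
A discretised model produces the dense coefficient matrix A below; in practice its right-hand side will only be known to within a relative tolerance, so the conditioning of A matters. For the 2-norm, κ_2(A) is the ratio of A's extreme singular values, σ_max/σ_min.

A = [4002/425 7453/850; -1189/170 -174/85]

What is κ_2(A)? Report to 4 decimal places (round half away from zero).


5.0000

M = AᵀA = [343969/2500 60552/625; 60552/625 202681/2500]. tr(M)=10933/50, det(M)=707281/400
char-poly roots: 841/4 and 841/100
so κ_2 = √((841/4) / (841/100)) = 5.0000


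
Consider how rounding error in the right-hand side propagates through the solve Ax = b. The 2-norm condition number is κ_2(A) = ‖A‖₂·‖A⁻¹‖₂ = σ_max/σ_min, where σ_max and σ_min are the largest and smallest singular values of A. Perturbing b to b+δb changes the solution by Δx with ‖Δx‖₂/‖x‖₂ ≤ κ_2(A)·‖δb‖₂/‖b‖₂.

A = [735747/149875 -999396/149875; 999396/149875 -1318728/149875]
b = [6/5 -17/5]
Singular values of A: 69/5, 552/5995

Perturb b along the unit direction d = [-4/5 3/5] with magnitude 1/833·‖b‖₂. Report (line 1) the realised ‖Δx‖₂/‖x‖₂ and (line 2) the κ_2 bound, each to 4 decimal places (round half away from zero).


0.0014
0.1799

from the listed singular values, σ₁ = 69/5, σ_n = 552/5995
κ = σ_max/σ_min = (69/5)/(552/5995) = 149.8750
perturbation bound = 149.8750·1/833 = 0.1799
solve Ax = b  →  x = [-26.1522 -19.4330]
2-norm of b is 3.6056; of x, 32.5818
with δb = [-0.0035 0.0026], A·Δx = δb → ‖Δx‖ = 0.0470
relative error = 0.0014
so the bound overstates the realised error by a factor of ≈ 124.7048 (computed from the unrounded values)


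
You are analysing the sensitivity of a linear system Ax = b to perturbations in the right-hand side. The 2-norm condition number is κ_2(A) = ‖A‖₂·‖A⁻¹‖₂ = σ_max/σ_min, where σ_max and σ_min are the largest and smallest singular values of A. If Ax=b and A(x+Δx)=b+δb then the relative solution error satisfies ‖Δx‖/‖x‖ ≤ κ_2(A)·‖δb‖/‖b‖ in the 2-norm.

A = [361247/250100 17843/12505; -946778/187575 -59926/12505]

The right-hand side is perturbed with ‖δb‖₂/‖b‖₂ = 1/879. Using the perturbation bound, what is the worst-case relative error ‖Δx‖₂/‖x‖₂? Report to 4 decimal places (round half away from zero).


0.2134

AᵀA = [24826738969/900720144 1970269315/75060012; 1970269315/75060012 156379925/6255001]; tr = 47345448169/900720144, det = 17682025/225180036
char-poly roots: 841/16 and 84100/56295009
κ = σ_max/σ_min = (29/4)/(290/7503) = 187.5750
worst-case relative error ≤ 187.5750 × 1/879 = 0.2134


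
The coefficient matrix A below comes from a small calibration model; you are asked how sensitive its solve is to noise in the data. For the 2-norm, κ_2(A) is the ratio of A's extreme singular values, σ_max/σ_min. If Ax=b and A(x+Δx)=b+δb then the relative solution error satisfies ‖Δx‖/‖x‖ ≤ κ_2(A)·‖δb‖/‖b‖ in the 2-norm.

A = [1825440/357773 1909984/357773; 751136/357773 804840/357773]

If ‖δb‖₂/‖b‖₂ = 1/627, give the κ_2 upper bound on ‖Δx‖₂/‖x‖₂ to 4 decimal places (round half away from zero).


M = AᵀA = [23055837184/757405441 24207724800/757405441; 24207724800/757405441 25418972224/757405441]. tr(M)=57639488/900601, det(M)=65536/900601
eigenvalues of AᵀA: λ = (tr ± √(tr²−4·det))/2 = 64, 1024/900601
σ_max=√64=8, σ_min=√(1024/900601)=(32/949) → κ = 237.2500
κ_2(A)·‖δb‖/‖b‖ = 0.3784

0.3784


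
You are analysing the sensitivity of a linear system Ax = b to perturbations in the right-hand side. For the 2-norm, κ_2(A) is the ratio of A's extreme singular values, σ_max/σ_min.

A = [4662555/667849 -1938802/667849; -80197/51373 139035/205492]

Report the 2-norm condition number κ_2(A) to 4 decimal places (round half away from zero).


313.2500

M = AᵀA = [13579031866/265331521 -22631449095/1061326084; -22631449095/1061326084 37721680369/4245304336]. tr(M)=1508794025/25120144, det(M)=923521/25120144
eigenvalues of AᵀA: λ = (tr ± √(tr²−4·det))/2 = 961/16, 961/1570009
κ = σ_max/σ_min = (31/4)/(31/1253) = 313.2500


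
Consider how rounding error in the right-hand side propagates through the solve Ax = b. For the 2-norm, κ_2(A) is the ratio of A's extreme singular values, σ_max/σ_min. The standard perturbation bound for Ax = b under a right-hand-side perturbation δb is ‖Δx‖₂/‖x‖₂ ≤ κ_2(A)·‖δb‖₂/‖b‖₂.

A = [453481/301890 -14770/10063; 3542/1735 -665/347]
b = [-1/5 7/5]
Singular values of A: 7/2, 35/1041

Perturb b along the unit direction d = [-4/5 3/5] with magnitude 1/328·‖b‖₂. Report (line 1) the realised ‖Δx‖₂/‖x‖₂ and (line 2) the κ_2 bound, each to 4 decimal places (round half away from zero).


0.0043
0.3174

largest singular value 7/2, smallest 35/1041
κ_2(A) = (7/2) / (35/1041) = 104.1000
κ_2(A)·‖δb‖/‖b‖ = 0.3174
solve Ax = b  →  x = [20.7192 21.3409]
2-norm of b is 1.4142; of x, 29.7442
δb = ε·‖b‖·d = [-0.0034 0.0026]; solving A·Δx = δb gives ‖Δx‖ = 0.1282
relative error = 0.0043
so the bound overstates the realised error by a factor of ≈ 73.6132 (computed from the unrounded values)


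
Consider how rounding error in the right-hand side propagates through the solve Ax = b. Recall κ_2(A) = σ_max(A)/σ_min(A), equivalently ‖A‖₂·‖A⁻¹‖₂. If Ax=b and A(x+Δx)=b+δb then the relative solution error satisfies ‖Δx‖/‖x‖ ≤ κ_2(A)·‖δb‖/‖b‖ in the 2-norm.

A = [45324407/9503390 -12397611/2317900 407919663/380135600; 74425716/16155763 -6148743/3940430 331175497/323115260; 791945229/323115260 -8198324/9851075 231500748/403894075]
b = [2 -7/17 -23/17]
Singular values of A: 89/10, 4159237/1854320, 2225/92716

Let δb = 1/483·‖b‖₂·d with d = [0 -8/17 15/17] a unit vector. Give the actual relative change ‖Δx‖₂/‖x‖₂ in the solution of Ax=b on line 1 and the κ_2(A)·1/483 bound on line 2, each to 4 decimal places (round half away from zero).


0.0051
0.7678

from the listed singular values, σ₁ = 89/10, σ_n = 2225/92716
κ_2(A) = (89/10) / (2225/92716) = 370.8640
κ_2(A)·‖δb‖/‖b‖ = 0.7678
solve Ax = b  →  x = [8.7128 -0.7807 -40.7515]
2-norm of b is 2.4495; of x, 41.6798
re-solving with b+δb shifts x by Δx of norm 0.2113
realised ‖Δx‖/‖x‖ = 0.0051
tightness: 0.0051 against a bound of 0.7678 (unrounded ratio ≈ 0.0066)


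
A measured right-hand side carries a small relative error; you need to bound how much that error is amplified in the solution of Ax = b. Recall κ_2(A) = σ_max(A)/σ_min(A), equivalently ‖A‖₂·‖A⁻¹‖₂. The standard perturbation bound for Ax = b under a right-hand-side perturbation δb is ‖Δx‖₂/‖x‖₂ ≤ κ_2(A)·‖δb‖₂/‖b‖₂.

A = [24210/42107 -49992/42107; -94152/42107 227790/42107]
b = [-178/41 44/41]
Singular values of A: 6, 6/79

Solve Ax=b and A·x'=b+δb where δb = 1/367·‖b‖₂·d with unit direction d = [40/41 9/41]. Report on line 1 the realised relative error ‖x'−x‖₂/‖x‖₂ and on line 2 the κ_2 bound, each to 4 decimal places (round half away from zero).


largest singular value 6, smallest 6/79
κ = σ_max/σ_min = 6/(6/79) = 79.0000
worst-case relative error ≤ 79.0000 × 1/367 = 0.2153
solve Ax = b  →  x = [-48.7436 -19.9487]
2-norm of b is 4.4721; of x, 52.6677
Δx = A⁻¹·δb where δb = 1/367·4.4721·d; ‖Δx‖ = 0.1604
relative error = 0.0030
tightness: 0.0030 against a bound of 0.2153 (unrounded ratio ≈ 0.0142)

0.0030
0.2153


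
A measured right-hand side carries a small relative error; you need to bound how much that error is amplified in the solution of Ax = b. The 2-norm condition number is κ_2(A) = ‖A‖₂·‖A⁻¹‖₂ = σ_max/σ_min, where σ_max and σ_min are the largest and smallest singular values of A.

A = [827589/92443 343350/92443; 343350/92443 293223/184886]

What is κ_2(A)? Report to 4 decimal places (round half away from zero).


273.5000

AᵀA = [4750253109/50566321 1979241075/50566321; 1979241075/50566321 3299033241/202265284]; tr = 131952933/1196836, det = 194481/1196836
char-poly roots: 441/4 and 441/299209
κ = σ_max/σ_min = (21/2)/(21/547) = 273.5000


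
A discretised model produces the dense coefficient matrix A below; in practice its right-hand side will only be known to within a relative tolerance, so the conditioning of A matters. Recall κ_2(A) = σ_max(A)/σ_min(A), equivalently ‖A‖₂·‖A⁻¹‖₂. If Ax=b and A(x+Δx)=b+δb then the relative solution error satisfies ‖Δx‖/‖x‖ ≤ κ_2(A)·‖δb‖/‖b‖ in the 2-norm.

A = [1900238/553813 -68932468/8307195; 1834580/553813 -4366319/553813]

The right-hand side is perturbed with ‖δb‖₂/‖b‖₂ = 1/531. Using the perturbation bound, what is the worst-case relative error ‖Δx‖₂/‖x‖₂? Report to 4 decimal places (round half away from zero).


form AᵀA = [8295586484/364695409 -298624872524/5470431135; -298624872524/5470431135 10750596916489/82056467025] with trace 74657419381/485541225 and determinant 3694084/19421649
char-poly roots: 3844/25 and 24025/19421649
κ_2(A) = √(λ_max/λ_min) = √((3844/25) / (24025/19421649)) = 352.5600
κ_2(A)·‖δb‖/‖b‖ = 0.6640

0.6640


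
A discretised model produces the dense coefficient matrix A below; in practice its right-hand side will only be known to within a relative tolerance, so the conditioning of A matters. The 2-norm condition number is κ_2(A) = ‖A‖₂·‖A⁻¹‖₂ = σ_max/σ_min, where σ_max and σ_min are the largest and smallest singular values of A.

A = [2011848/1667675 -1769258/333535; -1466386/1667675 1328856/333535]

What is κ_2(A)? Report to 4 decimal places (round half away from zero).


325.4000

AᵀA = [247912811044/111245596225 -220323760128/22249119245; -220323760128/22249119245 195845285572/4449823849]; tr = 3060110024/66178225, det = 1336336/66178225
char-poly roots: 1156/25 and 1156/2647129
κ_2(A) = √(λ_max/λ_min) = √((1156/25) / (1156/2647129)) = 325.4000


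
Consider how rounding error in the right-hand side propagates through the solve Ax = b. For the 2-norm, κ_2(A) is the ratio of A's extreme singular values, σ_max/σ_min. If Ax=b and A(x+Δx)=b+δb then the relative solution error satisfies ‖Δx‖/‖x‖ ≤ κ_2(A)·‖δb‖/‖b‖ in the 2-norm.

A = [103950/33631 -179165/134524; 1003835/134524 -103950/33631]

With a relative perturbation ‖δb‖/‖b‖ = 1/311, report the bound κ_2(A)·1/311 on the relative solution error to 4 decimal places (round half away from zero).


form AᵀA = [6985647025/107081104 -181912500/6692569; -181912500/6692569 1212957025/107081104] with trace 24256225/316808 and determinant 1500625/10137856
solving λ² − 24256225/316808·λ + 1500625/10137856 = 0 gives λ = 1225/16, 1225/633616
κ_2(A) = √(λ_max/λ_min) = √((1225/16) / (1225/633616)) = 199.0000
worst-case relative error ≤ 199.0000 × 1/311 = 0.6399

0.6399


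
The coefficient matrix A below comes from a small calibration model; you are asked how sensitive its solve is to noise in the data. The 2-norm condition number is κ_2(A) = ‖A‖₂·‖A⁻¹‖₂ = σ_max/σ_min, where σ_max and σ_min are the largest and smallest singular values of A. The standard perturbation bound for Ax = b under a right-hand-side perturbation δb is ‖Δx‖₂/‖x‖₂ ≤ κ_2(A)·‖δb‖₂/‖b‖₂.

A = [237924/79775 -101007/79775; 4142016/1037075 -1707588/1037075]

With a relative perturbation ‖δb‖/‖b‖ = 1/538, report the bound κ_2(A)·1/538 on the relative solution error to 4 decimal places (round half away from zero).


0.3707

form AᵀA = [1068920791056/43020982225 -17814820860/1720839289; -17814820860/1720839289 185602590081/43020982225] with trace 7423215273/254562025 and determinant 136048896/6364050625
char-poly roots: 729/25 and 186624/254562025
σ_max=√(729/25)=(27/5), σ_min=√(186624/254562025)=(432/15955) → κ = 199.4375
worst-case relative error ≤ 199.4375 × 1/538 = 0.3707


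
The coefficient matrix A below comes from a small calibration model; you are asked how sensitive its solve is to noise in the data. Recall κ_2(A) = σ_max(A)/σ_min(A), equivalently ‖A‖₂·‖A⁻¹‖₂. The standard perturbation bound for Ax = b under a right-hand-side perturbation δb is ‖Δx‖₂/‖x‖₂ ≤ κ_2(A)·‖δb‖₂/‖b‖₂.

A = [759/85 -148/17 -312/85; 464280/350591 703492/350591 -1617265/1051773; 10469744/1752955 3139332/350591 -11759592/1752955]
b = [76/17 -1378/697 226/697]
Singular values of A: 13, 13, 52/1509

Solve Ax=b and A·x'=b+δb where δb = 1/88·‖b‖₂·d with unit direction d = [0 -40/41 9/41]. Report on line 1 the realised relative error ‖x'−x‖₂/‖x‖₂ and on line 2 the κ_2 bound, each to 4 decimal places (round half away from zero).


0.0278
4.2869

σ_max = 13, σ_min = 52/1509
condition number: 13 ÷ (52/1509) = 377.2500
bound on ‖Δx‖/‖x‖: κ·ε = 377.2500·1/88 = 4.2869
solve Ax = b  →  x = [32.3763 13.1568 46.3385]
‖b‖ = 4.8990, ‖x‖ = 58.0395
re-solving with b+δb shifts x by Δx of norm 1.6155
relative error = 0.0278
tightness: 0.0278 against a bound of 4.2869 (unrounded ratio ≈ 0.0065)


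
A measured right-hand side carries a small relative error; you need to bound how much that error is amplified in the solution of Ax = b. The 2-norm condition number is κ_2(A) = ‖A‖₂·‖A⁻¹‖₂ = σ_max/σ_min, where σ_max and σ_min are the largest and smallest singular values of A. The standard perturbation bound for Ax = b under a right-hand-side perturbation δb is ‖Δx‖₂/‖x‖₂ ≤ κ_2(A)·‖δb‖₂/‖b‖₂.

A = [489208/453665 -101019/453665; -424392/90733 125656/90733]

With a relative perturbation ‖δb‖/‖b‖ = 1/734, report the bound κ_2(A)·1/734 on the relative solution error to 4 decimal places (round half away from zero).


0.0754

M = AᵀA = [2820962944/122434225 -822489192/122434225; -822489192/122434225 240892681/122434225]. tr(M)=122474225/4897369, det(M)=1000000/4897369
eigenvalues of AᵀA: λ = (tr ± √(tr²−4·det))/2 = 25, 40000/4897369
κ = σ_max/σ_min = 5/(200/2213) = 55.3250
perturbation bound = 55.3250·1/734 = 0.0754


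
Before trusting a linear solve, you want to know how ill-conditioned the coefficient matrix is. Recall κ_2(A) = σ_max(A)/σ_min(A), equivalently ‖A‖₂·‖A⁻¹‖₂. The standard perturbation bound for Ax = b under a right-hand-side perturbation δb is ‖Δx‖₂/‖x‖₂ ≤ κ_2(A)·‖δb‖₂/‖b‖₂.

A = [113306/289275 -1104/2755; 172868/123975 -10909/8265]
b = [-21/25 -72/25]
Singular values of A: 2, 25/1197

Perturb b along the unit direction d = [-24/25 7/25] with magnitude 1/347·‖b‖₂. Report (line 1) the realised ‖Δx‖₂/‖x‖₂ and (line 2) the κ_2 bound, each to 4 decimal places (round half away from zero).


0.2760
0.2760

from the listed singular values, σ₁ = 2, σ_n = 25/1197
condition number: 2 ÷ (25/1197) = 95.7600
bound on ‖Δx‖/‖x‖: κ·ε = 95.7600·1/347 = 0.2760
solve Ax = b  →  x = [-1.0862 1.0345]
2-norm of b is 3.0000; of x, 1.5000
Δx = A⁻¹·δb where δb = 1/347·3.0000·d; ‖Δx‖ = 0.4139
relative error = 0.2760
realised/bound = 1 exactly: the bound is attained for this b and d


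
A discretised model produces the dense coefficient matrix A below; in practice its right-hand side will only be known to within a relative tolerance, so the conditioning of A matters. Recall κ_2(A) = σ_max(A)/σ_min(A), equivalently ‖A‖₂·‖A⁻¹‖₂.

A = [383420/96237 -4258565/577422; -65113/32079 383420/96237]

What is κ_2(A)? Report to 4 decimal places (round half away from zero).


M = AᵀA = [640720489/32046921 -3602422610/96140763; -3602422610/96140763 81064941625/1153689156]. tr(M)=360314461/3992004, det(M)=3258025/3992004
solving λ² − 360314461/3992004·λ + 3258025/3992004 = 0 gives λ = 361/4, 9025/998001
σ_max=√(361/4)=(19/2), σ_min=√(9025/998001)=(95/999) → κ = 99.9000

99.9000


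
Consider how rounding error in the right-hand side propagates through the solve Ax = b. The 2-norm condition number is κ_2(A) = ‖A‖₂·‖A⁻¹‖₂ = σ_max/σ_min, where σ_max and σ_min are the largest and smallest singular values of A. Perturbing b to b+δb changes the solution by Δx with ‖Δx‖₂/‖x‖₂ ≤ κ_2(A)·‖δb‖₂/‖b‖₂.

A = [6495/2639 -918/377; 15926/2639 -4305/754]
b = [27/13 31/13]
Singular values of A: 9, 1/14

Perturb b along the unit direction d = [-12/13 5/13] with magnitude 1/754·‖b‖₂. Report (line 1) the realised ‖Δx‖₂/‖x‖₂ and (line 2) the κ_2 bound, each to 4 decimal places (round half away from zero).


from the listed singular values, σ₁ = 9, σ_n = 1/14
κ_2(A) = 9 / (1/14) = 126.0000
bound on ‖Δx‖/‖x‖: κ·ε = 126.0000·1/754 = 0.1671
solve Ax = b  →  x = [-9.4138 -10.3678]
‖b‖ = 3.1623, ‖x‖ = 14.0040
re-solving with b+δb shifts x by Δx of norm 0.0587
dividing the unrounded norms, ‖Δx‖/‖x‖ = 0.0042
so the bound overstates the realised error by a factor of ≈ 39.8560 (computed from the unrounded values)

0.0042
0.1671


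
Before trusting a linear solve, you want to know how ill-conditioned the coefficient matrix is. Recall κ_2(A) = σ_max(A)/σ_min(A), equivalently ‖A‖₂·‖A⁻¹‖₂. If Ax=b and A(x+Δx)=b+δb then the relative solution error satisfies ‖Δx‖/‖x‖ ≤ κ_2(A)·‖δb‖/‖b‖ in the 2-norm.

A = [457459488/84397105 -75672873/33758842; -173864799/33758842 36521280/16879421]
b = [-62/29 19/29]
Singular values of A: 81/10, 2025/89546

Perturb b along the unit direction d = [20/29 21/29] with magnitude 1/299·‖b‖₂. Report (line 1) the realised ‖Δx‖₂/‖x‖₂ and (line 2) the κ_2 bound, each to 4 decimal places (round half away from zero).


σ_max = 81/10, σ_min = 2025/89546
κ_2(A) = (81/10) / (2025/89546) = 358.1840
worst-case relative error ≤ 358.1840 × 1/299 = 1.1979
solve Ax = b  →  x = [-17.2357 -40.7237]
‖b‖ = 2.2361, ‖x‖ = 44.2209
Δx = A⁻¹·δb where δb = 1/299·2.2361·d; ‖Δx‖ = 0.3307
dividing the unrounded norms, ‖Δx‖/‖x‖ = 0.0075
so the bound overstates the realised error by a factor of ≈ 160.1873 (computed from the unrounded values)

0.0075
1.1979


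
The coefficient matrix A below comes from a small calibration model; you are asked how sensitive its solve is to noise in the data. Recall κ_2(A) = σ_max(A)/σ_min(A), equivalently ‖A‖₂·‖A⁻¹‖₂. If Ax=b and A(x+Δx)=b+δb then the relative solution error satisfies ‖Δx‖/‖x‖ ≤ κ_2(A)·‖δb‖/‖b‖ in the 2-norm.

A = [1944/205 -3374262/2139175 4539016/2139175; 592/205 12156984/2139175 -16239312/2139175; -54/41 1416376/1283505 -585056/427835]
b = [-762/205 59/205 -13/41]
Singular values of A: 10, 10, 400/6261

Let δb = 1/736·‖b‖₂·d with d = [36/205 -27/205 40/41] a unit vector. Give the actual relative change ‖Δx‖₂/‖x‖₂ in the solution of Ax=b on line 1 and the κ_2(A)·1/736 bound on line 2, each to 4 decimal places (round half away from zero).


0.0051
0.2127

largest singular value 10, smallest 400/6261
κ_2(A) = 10 / (400/6261) = 156.5250
perturbation bound = 156.5250·1/736 = 0.2127
solve Ax = b  →  x = [-0.3400 -12.4500 -9.4875]
‖b‖₂ = 3.7417 and ‖x‖₂ = 15.6567
with δb = [0.0009 -0.0007 0.0050], A·Δx = δb → ‖Δx‖ = 0.0796
dividing the unrounded norms, ‖Δx‖/‖x‖ = 0.0051
realised/bound (from unrounded values) ≈ 0.0239


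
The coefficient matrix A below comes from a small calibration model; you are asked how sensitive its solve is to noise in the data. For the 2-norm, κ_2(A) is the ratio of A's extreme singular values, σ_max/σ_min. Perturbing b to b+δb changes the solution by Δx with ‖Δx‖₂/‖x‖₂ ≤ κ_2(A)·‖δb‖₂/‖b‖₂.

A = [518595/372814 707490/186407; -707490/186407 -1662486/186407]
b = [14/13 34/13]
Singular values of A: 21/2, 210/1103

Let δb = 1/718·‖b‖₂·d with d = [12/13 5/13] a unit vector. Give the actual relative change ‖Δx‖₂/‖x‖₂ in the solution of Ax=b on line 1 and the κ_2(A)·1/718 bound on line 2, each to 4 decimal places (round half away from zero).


0.0020
0.0768

largest singular value 21/2, smallest 210/1103
condition number: (21/2) ÷ (210/1103) = 55.1500
κ_2(A)·‖δb‖/‖b‖ = 0.0768
solve Ax = b  →  x = [-9.7700 3.8645]
‖b‖₂ = 2.8284 and ‖x‖₂ = 10.5065
Δx = A⁻¹·δb where δb = 1/718·2.8284·d; ‖Δx‖ = 0.0207
dividing the unrounded norms, ‖Δx‖/‖x‖ = 0.0020
realised/bound (from unrounded values) ≈ 0.0256


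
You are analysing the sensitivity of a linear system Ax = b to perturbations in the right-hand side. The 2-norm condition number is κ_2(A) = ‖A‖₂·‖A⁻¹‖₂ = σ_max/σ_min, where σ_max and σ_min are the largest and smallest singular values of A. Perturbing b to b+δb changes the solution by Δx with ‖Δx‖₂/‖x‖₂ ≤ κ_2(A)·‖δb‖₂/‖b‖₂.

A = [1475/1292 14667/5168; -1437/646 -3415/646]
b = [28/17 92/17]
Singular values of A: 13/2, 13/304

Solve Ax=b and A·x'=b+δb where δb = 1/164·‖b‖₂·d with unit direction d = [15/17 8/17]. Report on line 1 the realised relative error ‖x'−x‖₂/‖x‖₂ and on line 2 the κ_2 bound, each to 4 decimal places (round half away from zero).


from the listed singular values, σ₁ = 13/2, σ_n = 13/304
κ_2(A) = (13/2) / (13/304) = 152.0000
perturbation bound = 152.0000·1/164 = 0.9268
solve Ax = b  →  x = [-86.5799 35.4083]
‖b‖₂ = 5.6569 and ‖x‖₂ = 93.5405
Δx = A⁻¹·δb where δb = 1/164·5.6569·d; ‖Δx‖ = 0.8066
realised ‖Δx‖/‖x‖ = 0.0086
tightness: 0.0086 against a bound of 0.9268 (unrounded ratio ≈ 0.0093)

0.0086
0.9268


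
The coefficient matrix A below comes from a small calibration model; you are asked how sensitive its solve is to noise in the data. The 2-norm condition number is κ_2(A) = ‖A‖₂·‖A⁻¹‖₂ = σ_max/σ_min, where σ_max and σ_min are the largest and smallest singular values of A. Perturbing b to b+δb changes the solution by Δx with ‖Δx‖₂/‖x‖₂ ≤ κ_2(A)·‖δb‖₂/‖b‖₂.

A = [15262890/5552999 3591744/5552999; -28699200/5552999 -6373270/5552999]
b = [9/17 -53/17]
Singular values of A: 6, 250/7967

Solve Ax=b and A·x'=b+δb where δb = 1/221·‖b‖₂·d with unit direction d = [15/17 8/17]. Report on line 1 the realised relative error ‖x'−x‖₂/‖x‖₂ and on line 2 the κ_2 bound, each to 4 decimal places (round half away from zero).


from the listed singular values, σ₁ = 6, σ_n = 250/7967
condition number: 6 ÷ (250/7967) = 191.2080
κ_2(A)·‖δb‖/‖b‖ = 0.8652
solve Ax = b  →  x = [7.4832 -30.9810]
‖b‖ = 3.1623, ‖x‖ = 31.8719
Δx = A⁻¹·δb where δb = 1/221·3.1623·d; ‖Δx‖ = 0.4560
realised ‖Δx‖/‖x‖ = 0.0143
tightness: 0.0143 against a bound of 0.8652 (unrounded ratio ≈ 0.0165)

0.0143
0.8652


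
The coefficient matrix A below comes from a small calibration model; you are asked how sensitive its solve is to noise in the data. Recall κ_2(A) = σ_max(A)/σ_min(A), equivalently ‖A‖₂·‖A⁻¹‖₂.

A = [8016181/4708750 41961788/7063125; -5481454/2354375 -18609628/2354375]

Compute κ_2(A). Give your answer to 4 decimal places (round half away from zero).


282.5250

AᵀA = [7377780385649/886893062500 18968404134526/665169796875; 18968404134526/665169796875 195106237633696/1995509390625]; tr = 1354919958409/12771260100, det = 450203524/3192815025
eigenvalues of AᵀA: λ = (tr ± √(tr²−4·det))/2 = 10609/100, 169744/127712601
so κ_2 = √((10609/100) / (169744/127712601)) = 282.5250


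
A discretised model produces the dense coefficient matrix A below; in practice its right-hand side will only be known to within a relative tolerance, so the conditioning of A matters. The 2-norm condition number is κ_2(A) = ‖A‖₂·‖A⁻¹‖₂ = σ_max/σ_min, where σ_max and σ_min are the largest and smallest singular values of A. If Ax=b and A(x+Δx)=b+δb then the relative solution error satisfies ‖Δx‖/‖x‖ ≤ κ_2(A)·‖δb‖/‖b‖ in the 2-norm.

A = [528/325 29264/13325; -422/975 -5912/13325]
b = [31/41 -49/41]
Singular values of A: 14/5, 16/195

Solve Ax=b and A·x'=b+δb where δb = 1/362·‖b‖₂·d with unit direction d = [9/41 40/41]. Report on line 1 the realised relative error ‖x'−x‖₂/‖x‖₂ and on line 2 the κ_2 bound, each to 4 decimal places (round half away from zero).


from the listed singular values, σ₁ = 14/5, σ_n = 16/195
κ = σ_max/σ_min = (14/5)/(16/195) = 34.1250
κ_2(A)·‖δb‖/‖b‖ = 0.0943
solve Ax = b  →  x = [9.9643 -7.0268]
‖b‖ = 1.4142, ‖x‖ = 12.1927
re-solving with b+δb shifts x by Δx of norm 0.0476
realised ‖Δx‖/‖x‖ = 0.0039
tightness: 0.0039 against a bound of 0.0943 (unrounded ratio ≈ 0.0414)

0.0039
0.0943


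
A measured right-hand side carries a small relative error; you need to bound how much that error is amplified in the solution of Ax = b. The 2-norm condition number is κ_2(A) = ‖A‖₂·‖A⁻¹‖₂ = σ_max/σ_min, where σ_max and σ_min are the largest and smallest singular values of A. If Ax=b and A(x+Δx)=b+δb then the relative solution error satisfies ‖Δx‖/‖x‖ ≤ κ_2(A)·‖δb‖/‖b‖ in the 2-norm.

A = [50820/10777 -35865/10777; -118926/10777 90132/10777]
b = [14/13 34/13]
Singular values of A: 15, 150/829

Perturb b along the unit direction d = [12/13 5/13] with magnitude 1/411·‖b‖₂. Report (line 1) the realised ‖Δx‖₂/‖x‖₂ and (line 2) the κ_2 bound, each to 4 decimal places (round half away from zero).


from the listed singular values, σ₁ = 15, σ_n = 150/829
condition number: 15 ÷ (150/829) = 82.9000
κ_2(A)·‖δb‖/‖b‖ = 0.2017
solve Ax = b  →  x = [6.5253 8.9227]
‖b‖ = 2.8284, ‖x‖ = 11.0541
re-solving with b+δb shifts x by Δx of norm 0.0380
realised ‖Δx‖/‖x‖ = 0.0034
tightness: 0.0034 against a bound of 0.2017 (unrounded ratio ≈ 0.0171)

0.0034
0.2017


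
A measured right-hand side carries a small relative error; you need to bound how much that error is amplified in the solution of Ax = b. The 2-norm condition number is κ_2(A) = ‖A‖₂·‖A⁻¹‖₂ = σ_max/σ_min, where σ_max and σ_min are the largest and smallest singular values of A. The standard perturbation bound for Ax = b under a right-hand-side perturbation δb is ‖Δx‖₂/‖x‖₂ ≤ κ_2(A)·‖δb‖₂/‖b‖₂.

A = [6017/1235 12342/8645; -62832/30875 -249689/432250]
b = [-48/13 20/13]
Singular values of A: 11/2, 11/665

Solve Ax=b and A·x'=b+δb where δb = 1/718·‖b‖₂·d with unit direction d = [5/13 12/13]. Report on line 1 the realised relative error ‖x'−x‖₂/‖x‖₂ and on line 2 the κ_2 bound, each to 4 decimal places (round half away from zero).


σ_max = 11/2, σ_min = 11/665
κ_2(A) = (11/2) / (11/665) = 332.5000
κ_2(A)·‖δb‖/‖b‖ = 0.4631
solve Ax = b  →  x = [-0.6982 -0.2036]
‖b‖₂ = 4.0000 and ‖x‖₂ = 0.7273
Δx = A⁻¹·δb where δb = 1/718·4.0000·d; ‖Δx‖ = 0.3368
relative error = 0.4631
tightness: 0.4631 against a bound of 0.4631; the bound is attained (ratio 1)

0.4631
0.4631


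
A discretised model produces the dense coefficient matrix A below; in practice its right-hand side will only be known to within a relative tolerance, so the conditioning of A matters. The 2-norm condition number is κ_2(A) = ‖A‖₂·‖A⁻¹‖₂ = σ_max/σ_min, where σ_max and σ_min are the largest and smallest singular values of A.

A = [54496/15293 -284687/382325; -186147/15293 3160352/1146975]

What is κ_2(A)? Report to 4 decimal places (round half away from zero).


223.8000

form AᵀA = [37620519625/233875849 -8464439360/233875849; -8464439360/233875849 17147591929/2104882641] with trace 211619434/1252161 and determinant 714025/1252161
solving λ² − 211619434/1252161·λ + 714025/1252161 = 0 gives λ = 169, 4225/1252161
so κ_2 = √(169 / (4225/1252161)) = 223.8000


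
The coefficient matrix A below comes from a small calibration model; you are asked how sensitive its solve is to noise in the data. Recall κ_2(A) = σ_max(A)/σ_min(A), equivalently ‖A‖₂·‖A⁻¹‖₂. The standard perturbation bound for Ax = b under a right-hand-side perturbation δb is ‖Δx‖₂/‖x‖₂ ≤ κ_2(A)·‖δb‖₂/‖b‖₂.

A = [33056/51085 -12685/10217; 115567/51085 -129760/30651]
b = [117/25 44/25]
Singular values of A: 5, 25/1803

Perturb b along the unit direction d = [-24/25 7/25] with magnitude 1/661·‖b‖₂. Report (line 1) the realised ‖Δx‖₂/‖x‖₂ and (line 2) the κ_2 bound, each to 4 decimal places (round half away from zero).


from the listed singular values, σ₁ = 5, σ_n = 25/1803
κ = σ_max/σ_min = 5/(25/1803) = 360.6000
worst-case relative error ≤ 360.6000 × 1/661 = 0.5455
solve Ax = b  →  x = [-254.2588 -136.2847]
‖b‖ = 5.0000, ‖x‖ = 288.4806
Δx = A⁻¹·δb where δb = 1/661·5.0000·d; ‖Δx‖ = 0.5455
relative error = 0.0019
so the bound overstates the realised error by a factor of ≈ 288.4806 (computed from the unrounded values)

0.0019
0.5455


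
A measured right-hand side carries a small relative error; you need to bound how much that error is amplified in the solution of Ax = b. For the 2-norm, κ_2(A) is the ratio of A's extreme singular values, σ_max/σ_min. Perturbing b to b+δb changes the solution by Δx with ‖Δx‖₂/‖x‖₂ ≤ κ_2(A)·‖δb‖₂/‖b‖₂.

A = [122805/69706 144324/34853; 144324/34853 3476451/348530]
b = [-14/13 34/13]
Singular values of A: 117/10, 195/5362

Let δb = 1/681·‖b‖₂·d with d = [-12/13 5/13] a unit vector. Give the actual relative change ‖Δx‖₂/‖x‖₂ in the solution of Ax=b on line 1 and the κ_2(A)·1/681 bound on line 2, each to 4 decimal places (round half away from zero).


0.0021
0.4724

σ_max = 117/10, σ_min = 195/5362
κ = σ_max/σ_min = (117/10)/(195/5362) = 321.7200
perturbation bound = 321.7200·1/681 = 0.4724
solve Ax = b  →  x = [-50.6988 21.3097]
‖b‖₂ = 2.8284 and ‖x‖₂ = 54.9951
re-solving with b+δb shifts x by Δx of norm 0.1142
relative error = 0.0021
realised/bound (from unrounded values) ≈ 0.0044


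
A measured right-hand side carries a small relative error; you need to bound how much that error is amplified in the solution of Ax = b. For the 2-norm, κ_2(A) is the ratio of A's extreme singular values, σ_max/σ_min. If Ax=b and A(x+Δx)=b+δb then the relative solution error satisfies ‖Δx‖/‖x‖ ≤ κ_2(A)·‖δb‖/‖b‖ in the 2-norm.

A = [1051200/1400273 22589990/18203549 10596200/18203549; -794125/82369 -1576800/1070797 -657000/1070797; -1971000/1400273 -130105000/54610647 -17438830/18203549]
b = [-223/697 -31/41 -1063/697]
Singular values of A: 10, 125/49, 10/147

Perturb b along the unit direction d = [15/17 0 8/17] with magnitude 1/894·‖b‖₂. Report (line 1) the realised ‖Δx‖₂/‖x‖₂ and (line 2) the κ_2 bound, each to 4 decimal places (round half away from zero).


largest singular value 10, smallest 10/147
κ = σ_max/σ_min = 10/(10/147) = 147.0000
perturbation bound = 147.0000·1/894 = 0.1644
solve Ax = b  →  x = [0.0115 6.0271 -13.4137]
‖b‖ = 1.7321, ‖x‖ = 14.7056
δb = ε·‖b‖·d = [0.0017 0.0000 0.0009]; solving A·Δx = δb gives ‖Δx‖ = 0.0285
relative error = 0.0019
tightness: 0.0019 against a bound of 0.1644 (unrounded ratio ≈ 0.0118)

0.0019
0.1644


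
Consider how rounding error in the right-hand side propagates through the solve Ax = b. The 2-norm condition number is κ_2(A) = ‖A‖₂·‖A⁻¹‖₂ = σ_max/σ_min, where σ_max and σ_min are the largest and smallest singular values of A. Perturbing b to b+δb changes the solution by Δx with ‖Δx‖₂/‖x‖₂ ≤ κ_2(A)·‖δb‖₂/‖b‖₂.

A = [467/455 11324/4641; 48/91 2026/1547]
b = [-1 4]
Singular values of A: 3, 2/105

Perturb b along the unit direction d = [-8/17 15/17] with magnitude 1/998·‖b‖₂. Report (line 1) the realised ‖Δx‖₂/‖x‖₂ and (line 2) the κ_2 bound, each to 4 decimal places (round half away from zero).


0.0010
0.1578

largest singular value 3, smallest 2/105
κ_2(A) = 3 / (2/105) = 157.5000
perturbation bound = 157.5000·1/998 = 0.1578
solve Ax = b  →  x = [-193.7179 81.0769]
‖b‖₂ = 4.1231 and ‖x‖₂ = 210.0003
δb = ε·‖b‖·d = [-0.0019 0.0036]; solving A·Δx = δb gives ‖Δx‖ = 0.2169
realised ‖Δx‖/‖x‖ = 0.0010
so the bound overstates the realised error by a factor of ≈ 152.7976 (computed from the unrounded values)


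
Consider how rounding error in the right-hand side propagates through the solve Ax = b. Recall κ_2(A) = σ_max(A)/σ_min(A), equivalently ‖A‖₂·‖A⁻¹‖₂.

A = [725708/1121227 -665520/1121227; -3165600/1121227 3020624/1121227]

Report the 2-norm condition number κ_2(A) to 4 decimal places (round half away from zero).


AᵀA = [6274643344/747858409 -5975645760/747858409; -5975645760/747858409 5691306496/747858409]; tr = 14228240/889249, det = 4096/889249
char-poly roots: 16 and 256/889249
so κ_2 = √(16 / (256/889249)) = 235.7500

235.7500


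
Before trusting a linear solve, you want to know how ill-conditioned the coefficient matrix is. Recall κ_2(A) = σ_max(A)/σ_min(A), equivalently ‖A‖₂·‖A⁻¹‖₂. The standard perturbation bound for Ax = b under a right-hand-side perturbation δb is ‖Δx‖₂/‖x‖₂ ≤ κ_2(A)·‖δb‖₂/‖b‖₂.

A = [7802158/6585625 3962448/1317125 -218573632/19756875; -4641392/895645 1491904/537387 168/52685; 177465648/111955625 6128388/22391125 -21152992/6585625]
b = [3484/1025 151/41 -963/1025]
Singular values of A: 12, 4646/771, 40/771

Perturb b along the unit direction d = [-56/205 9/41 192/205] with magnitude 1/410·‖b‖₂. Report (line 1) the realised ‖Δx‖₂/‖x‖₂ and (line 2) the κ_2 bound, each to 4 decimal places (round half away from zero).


σ_max = 12, σ_min = 40/771
condition number: 12 ÷ (40/771) = 231.3000
perturbation bound = 231.3000·1/410 = 0.5641
solve Ax = b  →  x = [-9.2605 -15.9529 -5.6370]
‖b‖₂ = 5.0990 and ‖x‖₂ = 19.2880
δb = ε·‖b‖·d = [-0.0034 0.0027 0.0116]; solving A·Δx = δb gives ‖Δx‖ = 0.2397
dividing the unrounded norms, ‖Δx‖/‖x‖ = 0.0124
so the bound overstates the realised error by a factor of ≈ 45.3924 (computed from the unrounded values)

0.0124
0.5641


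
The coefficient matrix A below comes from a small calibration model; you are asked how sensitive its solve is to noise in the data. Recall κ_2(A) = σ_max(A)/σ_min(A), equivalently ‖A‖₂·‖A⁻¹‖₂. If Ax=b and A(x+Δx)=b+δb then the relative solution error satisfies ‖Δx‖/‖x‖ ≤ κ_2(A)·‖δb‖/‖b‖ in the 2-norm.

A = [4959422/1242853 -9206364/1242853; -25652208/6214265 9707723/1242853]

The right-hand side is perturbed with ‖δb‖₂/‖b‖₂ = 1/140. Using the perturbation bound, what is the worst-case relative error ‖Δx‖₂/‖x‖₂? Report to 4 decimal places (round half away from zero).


M = AᵀA = [1513593864004/45918061225 -567557372664/9183612245; -567557372664/9183612245 212838316225/1836722449]. tr(M)=23648968061/158886025, det(M)=55383364/158886025
λ_max, λ_min = (23648968061/158886025 ± √559238491779969747321/25244768940300625)/2 = 3721/25, 14884/6355441
κ = σ_max/σ_min = (61/5)/(122/2521) = 252.1000
bound on ‖Δx‖/‖x‖: κ·ε = 252.1000·1/140 = 1.8007

1.8007


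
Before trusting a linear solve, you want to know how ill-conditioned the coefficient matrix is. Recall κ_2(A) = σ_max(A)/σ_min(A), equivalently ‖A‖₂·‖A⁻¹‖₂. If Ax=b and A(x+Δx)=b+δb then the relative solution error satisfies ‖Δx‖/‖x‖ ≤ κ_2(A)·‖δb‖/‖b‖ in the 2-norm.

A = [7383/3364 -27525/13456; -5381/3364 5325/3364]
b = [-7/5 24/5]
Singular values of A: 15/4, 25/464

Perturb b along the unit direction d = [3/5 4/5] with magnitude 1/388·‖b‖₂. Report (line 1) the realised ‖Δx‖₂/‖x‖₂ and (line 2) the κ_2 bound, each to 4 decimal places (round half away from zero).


σ_max = 15/4, σ_min = 25/464
κ_2(A) = (15/4) / (25/464) = 69.6000
worst-case relative error ≤ 69.6000 × 1/388 = 0.1794
solve Ax = b  →  x = [37.6276 41.0556]
2-norm of b is 5.0000; of x, 55.6902
re-solving with b+δb shifts x by Δx of norm 0.2392
dividing the unrounded norms, ‖Δx‖/‖x‖ = 0.0043
tightness: 0.0043 against a bound of 0.1794 (unrounded ratio ≈ 0.0239)

0.0043
0.1794
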